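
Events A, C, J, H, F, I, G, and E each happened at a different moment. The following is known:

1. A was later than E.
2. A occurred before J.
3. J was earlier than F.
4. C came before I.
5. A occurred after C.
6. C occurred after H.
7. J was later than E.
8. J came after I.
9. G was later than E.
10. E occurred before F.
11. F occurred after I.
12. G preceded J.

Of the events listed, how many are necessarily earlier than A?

3

Directly stated before A: C and E.
H reaches A via H → C → A.
No chain forces I (or any of the others) ahead of A.
That's C, E, and H — 3 in all.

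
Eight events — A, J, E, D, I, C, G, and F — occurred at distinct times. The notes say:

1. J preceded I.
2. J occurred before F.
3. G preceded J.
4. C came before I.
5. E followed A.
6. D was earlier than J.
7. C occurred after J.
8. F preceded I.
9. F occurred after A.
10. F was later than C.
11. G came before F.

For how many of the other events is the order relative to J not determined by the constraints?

Forced before J: D and G; forced after J: C, F, and I.
That leaves A and E with no forced order relative to J — 2.

2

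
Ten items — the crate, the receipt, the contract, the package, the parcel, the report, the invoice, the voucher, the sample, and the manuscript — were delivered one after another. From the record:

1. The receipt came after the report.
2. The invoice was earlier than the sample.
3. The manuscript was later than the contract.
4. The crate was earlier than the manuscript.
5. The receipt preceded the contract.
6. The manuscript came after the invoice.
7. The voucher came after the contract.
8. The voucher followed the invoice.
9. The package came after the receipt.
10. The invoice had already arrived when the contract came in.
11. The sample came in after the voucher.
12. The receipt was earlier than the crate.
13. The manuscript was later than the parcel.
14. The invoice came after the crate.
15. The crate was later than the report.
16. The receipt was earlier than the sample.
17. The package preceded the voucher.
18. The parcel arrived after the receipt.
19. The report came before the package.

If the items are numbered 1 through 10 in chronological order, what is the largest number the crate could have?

5

The crate must come before the contract, the invoice, the manuscript, the sample, and the voucher — 5 items forced after it.
Everything else can be placed before the crate in some valid order, so the crate can sit as late as position 10 − 5 = 5.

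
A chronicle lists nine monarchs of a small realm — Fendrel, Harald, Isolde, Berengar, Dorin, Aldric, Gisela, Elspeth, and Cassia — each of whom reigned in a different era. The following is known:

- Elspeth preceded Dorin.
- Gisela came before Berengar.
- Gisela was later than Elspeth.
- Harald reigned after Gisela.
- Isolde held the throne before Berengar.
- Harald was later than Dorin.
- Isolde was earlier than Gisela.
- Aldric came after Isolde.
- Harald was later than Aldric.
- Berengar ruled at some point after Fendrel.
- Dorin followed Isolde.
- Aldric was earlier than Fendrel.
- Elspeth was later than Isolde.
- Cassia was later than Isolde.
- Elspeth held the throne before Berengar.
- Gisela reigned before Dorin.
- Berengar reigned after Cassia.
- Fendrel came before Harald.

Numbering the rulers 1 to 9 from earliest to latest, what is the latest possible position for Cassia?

Cassia must come before Berengar — 1 ruler forced after them.
Everything else can be placed before Cassia in some valid order, so Cassia can sit as late as position 9 − 1 = 8.

8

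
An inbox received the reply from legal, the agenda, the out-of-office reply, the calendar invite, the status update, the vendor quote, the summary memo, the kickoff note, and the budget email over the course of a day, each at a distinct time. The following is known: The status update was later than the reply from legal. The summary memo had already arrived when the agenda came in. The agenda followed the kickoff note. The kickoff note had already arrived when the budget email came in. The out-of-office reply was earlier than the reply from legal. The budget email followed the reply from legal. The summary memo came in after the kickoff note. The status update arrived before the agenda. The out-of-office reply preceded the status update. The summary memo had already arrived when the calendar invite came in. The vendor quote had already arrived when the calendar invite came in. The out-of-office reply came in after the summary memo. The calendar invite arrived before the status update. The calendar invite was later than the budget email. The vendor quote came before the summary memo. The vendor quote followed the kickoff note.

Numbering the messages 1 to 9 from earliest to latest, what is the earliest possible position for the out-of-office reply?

The kickoff note, the summary memo, and the vendor quote must all come before the out-of-office reply — 3 forced predecessors.
Nothing else is forced ahead of the out-of-office reply, so its earliest slot is position 3 + 1 = 4.

4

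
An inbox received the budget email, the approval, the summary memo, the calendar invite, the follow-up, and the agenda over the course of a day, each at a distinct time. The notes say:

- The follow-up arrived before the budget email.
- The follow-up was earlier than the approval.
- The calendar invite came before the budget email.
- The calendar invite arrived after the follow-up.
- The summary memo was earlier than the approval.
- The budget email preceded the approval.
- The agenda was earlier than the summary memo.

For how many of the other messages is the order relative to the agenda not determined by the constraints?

3

Forced after the agenda: the approval and the summary memo.
That leaves the budget email, the calendar invite, and the follow-up with no forced order relative to the agenda — 3.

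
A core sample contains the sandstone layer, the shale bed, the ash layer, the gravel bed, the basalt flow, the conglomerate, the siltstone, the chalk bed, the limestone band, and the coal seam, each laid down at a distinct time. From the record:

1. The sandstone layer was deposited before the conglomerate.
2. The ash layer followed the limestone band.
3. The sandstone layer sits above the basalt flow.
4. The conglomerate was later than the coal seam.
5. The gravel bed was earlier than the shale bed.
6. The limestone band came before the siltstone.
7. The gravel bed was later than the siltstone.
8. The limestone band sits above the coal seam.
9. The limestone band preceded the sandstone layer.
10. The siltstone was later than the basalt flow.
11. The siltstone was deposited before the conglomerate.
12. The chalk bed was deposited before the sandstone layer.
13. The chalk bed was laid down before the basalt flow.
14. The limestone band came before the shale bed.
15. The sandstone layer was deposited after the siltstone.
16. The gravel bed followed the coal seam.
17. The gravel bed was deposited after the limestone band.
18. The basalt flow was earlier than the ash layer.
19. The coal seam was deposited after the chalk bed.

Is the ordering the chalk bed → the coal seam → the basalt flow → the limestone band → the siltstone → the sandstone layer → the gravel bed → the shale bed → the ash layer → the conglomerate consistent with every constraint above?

Check each stated constraint against the proposed order — e.g. the basalt flow is ahead of the ash layer; the coal seam is ahead of the conglomerate. Every pair is in the required order; nothing is violated.

yes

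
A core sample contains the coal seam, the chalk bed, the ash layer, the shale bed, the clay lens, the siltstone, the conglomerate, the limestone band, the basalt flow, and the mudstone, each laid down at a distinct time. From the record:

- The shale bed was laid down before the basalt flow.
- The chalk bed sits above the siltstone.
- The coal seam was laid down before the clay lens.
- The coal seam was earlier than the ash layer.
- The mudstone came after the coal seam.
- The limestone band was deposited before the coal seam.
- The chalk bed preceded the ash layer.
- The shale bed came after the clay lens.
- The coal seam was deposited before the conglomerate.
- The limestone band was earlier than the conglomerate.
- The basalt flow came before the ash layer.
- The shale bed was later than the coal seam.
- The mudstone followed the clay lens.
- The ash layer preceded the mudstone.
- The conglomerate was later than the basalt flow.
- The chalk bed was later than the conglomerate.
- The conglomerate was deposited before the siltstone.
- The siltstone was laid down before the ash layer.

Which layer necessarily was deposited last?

Every other layer has a chain of constraints placing it before the mudstone, so the mudstone is last.

the mudstone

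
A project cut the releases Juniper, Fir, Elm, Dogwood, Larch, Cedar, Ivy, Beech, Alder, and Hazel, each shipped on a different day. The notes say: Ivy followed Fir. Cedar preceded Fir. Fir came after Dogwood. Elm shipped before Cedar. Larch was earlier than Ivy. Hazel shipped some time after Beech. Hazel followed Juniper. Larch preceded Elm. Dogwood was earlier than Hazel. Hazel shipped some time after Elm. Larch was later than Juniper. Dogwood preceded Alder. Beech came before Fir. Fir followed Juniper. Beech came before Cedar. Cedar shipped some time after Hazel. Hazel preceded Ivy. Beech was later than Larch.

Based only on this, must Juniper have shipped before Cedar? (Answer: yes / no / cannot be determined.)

Chain the constraints: Juniper → Hazel → Cedar. Each link is directly stated, so Juniper comes before Cedar.

yes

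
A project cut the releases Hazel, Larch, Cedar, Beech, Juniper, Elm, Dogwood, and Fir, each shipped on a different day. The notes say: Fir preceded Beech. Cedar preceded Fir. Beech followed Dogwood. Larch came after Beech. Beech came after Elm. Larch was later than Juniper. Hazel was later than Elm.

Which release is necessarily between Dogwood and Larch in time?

Beech

Tracing the constraints gives Dogwood → Beech → Larch, so Beech sits after Dogwood and before Larch.
No other release is forced both after Dogwood and before Larch.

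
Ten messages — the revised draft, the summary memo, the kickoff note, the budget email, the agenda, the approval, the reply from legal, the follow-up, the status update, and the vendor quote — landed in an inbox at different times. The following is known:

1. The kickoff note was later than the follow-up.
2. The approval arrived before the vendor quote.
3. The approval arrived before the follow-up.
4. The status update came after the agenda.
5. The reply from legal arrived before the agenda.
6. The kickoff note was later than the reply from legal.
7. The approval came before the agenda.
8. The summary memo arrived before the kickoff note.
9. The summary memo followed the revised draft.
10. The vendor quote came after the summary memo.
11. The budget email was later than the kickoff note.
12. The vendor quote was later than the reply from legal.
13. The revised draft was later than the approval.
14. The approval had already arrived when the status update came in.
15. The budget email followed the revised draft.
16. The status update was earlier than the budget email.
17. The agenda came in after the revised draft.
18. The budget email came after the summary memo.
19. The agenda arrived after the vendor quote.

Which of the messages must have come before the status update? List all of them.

Directly stated before the status update: the agenda and the approval.
The reply from legal reaches the status update via the reply from legal → the agenda → the status update.
The revised draft reaches the status update via the revised draft → the agenda → the status update.
The summary memo reaches the status update via the summary memo → the vendor quote → the agenda → the status update.
Likewise the vendor quote reaches the status update by chaining the stated constraints.

the agenda, the approval, the reply from legal, the revised draft, the summary memo, the vendor quote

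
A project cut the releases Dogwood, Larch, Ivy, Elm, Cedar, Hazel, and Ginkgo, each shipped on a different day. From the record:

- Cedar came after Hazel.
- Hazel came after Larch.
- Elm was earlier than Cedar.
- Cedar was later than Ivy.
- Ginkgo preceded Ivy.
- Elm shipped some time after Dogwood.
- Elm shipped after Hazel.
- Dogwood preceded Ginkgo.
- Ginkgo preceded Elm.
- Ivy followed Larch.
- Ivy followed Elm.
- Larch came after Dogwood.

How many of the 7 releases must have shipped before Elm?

4

Directly stated before Elm: Dogwood, Ginkgo, and Hazel.
Larch reaches Elm via Larch → Hazel → Elm.
No chain forces Ivy (or any of the others) ahead of Elm.
That's Dogwood, Ginkgo, Hazel, and Larch — 4 in all.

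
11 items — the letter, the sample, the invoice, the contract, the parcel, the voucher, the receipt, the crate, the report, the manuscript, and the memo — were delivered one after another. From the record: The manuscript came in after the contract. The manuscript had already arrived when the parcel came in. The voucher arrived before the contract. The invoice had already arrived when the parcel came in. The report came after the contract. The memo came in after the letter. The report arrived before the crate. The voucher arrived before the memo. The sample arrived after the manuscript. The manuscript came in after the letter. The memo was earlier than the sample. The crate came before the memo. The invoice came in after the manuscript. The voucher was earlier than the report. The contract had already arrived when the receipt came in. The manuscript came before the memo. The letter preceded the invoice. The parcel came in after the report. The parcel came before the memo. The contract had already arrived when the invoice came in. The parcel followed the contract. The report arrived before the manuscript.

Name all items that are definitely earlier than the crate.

the contract, the report, the voucher

Directly stated before the crate: the report.
The contract reaches the crate via the contract → the report → the crate.
The voucher reaches the crate via the voucher → the report → the crate.
No chain forces the memo (or any of the others) ahead of the crate.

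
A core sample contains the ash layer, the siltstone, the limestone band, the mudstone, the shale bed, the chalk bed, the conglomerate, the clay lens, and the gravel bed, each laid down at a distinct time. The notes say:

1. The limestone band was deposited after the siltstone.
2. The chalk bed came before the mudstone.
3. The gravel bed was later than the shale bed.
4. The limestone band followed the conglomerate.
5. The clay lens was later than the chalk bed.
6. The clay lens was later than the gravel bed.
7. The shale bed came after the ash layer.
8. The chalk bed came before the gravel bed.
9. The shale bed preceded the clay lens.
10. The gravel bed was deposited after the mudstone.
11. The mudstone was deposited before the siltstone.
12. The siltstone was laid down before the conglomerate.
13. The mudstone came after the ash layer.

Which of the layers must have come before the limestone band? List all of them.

Directly stated before the limestone band: the conglomerate and the siltstone.
The ash layer reaches the limestone band via the ash layer → the mudstone → the siltstone → the limestone band.
The chalk bed reaches the limestone band via the chalk bed → the mudstone → the siltstone → the limestone band.
The mudstone reaches the limestone band via the mudstone → the siltstone → the limestone band.
No chain forces the clay lens (or any of the others) ahead of the limestone band.

the ash layer, the chalk bed, the conglomerate, the mudstone, the siltstone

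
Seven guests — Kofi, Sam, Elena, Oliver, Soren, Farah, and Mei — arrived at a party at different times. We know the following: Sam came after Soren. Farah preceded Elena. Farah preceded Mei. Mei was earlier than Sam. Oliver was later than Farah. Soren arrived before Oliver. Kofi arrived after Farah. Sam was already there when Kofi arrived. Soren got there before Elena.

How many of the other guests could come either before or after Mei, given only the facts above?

Forced before Mei: Farah; forced after Mei: Kofi and Sam.
That leaves Elena, Oliver, and Soren with no forced order relative to Mei — 3.

3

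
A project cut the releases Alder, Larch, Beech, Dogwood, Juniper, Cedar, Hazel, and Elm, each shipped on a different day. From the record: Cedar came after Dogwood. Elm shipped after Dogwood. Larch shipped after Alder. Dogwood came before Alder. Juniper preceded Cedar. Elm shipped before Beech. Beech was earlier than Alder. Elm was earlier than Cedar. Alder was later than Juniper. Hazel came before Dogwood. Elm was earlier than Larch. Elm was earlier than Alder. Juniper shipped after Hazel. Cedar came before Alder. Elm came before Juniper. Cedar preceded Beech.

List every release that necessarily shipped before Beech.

Directly stated before Beech: Cedar and Elm.
Dogwood reaches Beech via Dogwood → Cedar → Beech.
Hazel reaches Beech via Hazel → Juniper → Cedar → Beech.
Juniper reaches Beech via Juniper → Cedar → Beech.
No chain forces Alder (or any of the others) ahead of Beech.

Cedar, Dogwood, Elm, Hazel, Juniper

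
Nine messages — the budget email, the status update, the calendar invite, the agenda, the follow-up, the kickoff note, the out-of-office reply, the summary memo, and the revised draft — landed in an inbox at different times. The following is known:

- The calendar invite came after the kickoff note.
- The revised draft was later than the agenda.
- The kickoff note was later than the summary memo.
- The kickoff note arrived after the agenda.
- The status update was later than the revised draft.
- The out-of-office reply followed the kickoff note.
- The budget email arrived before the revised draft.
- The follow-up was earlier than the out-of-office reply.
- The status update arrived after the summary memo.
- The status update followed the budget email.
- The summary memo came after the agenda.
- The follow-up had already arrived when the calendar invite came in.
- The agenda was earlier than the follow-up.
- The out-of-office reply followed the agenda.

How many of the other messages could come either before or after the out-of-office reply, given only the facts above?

Forced before the out-of-office reply: the agenda, the follow-up, the kickoff note, and the summary memo.
That leaves the budget email, the calendar invite, the revised draft, and the status update with no forced order relative to the out-of-office reply — 4.

4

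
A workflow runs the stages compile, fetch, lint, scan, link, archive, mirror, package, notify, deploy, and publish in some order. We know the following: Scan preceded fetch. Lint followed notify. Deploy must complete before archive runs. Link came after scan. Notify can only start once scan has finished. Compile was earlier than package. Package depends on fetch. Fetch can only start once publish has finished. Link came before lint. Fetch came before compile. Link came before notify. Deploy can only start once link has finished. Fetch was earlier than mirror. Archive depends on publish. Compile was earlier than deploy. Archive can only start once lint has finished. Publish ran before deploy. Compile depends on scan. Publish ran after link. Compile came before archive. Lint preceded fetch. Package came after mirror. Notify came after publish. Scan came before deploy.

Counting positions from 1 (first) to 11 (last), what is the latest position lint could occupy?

Lint must come before archive, compile, deploy, fetch, mirror, and package — 6 stages forced after it.
Everything else can be placed before lint in some valid order, so lint can sit as late as position 11 − 6 = 5.

5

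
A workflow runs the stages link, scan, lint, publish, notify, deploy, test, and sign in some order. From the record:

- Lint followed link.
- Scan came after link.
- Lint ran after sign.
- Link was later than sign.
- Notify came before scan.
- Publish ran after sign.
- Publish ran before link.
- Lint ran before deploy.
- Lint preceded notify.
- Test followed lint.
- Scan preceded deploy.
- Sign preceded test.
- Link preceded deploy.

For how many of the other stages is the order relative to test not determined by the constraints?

Forced before test: link, lint, publish, and sign.
That leaves deploy, notify, and scan with no forced order relative to test — 3.

3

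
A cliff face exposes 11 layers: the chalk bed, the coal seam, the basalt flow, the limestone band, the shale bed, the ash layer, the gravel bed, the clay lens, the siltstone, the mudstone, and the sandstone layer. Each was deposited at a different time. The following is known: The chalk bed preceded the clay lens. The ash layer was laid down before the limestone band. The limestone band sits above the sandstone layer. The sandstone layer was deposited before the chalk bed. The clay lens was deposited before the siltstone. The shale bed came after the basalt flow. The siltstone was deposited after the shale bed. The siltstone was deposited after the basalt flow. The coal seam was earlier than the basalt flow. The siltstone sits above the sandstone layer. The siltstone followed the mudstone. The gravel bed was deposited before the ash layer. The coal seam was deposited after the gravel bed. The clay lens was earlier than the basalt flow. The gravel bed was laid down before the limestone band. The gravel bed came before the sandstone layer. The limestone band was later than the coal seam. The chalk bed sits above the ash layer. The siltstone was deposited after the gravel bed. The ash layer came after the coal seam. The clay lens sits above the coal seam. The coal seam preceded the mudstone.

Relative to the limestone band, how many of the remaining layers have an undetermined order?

Forced before the limestone band: the ash layer, the coal seam, the gravel bed, and the sandstone layer.
That leaves the basalt flow, the chalk bed, the clay lens, the mudstone, the shale bed, and the siltstone with no forced order relative to the limestone band — 6.

6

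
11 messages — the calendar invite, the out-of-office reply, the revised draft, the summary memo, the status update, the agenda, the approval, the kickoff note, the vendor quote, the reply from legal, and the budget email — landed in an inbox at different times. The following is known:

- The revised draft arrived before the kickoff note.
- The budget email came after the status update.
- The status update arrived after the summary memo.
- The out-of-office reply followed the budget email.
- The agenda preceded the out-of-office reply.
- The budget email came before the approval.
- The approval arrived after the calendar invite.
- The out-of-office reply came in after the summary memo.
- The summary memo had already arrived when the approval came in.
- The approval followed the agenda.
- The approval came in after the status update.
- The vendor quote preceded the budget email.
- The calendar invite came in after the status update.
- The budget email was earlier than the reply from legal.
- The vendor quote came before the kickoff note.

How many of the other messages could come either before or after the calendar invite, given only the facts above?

7

Forced before the calendar invite: the status update and the summary memo; forced after the calendar invite: the approval.
That leaves the agenda, the budget email, the kickoff note, the out-of-office reply, the reply from legal, the revised draft, and the vendor quote with no forced order relative to the calendar invite — 7.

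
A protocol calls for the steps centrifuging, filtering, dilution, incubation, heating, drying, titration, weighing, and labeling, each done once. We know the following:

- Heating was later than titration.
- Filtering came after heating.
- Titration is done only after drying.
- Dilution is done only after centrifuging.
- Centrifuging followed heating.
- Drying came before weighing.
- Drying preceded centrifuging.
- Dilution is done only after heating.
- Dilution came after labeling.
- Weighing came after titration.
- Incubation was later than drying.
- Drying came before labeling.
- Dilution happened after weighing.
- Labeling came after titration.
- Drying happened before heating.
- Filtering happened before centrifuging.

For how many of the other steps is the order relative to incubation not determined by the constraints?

Forced before incubation: drying.
That leaves centrifuging, dilution, filtering, heating, labeling, titration, and weighing with no forced order relative to incubation — 7.

7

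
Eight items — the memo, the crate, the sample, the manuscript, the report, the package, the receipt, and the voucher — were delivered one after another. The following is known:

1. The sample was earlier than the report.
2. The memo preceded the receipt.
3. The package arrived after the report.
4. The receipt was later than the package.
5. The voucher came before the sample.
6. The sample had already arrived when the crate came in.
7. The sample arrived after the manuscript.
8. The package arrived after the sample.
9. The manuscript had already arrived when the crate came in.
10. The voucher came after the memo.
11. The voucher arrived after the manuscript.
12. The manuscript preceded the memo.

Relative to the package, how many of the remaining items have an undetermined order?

1

Forced before the package: the manuscript, the memo, the report, the sample, and the voucher; forced after the package: the receipt.
That leaves the crate with no forced order relative to the package — 1.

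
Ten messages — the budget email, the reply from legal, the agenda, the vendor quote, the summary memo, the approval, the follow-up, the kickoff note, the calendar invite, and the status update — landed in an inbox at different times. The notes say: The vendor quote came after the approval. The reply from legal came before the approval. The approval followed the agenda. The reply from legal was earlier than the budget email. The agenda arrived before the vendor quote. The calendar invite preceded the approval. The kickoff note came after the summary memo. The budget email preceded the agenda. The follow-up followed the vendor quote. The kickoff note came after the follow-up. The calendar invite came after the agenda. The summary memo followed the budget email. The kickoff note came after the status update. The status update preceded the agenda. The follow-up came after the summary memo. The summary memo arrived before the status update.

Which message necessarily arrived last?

Every other message has a chain of constraints placing it before the kickoff note, so the kickoff note is last.

the kickoff note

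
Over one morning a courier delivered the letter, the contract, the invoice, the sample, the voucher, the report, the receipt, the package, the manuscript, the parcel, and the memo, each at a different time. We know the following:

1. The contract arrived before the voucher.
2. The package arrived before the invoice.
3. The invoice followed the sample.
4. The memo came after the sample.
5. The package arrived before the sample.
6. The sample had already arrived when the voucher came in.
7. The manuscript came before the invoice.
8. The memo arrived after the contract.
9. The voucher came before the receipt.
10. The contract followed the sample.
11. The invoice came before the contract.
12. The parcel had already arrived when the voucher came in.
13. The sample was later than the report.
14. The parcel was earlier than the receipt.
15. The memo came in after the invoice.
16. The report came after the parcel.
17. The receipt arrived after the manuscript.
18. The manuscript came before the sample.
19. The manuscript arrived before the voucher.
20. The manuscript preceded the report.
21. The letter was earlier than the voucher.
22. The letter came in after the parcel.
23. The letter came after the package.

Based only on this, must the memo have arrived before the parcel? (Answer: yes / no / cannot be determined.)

no

Tracing the constraints gives the parcel → the report → the sample → the memo, so the parcel must come before the memo.
That means the memo cannot be before the parcel.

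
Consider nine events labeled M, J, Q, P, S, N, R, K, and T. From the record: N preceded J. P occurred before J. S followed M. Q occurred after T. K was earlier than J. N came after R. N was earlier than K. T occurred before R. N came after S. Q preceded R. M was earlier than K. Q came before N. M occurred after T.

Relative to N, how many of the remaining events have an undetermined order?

1

Forced before N: M, Q, R, S, and T; forced after N: J and K.
That leaves P with no forced order relative to N — 1.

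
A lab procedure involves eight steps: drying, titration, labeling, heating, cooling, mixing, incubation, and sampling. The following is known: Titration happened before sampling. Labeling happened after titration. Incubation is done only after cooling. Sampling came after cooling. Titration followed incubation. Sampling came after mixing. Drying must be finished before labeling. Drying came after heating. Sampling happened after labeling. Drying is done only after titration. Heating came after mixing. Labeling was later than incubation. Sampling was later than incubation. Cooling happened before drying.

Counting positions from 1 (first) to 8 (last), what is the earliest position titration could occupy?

3

Cooling and incubation must both come before titration — 2 forced predecessors.
Nothing else is forced ahead of titration, so its earliest slot is position 2 + 1 = 3.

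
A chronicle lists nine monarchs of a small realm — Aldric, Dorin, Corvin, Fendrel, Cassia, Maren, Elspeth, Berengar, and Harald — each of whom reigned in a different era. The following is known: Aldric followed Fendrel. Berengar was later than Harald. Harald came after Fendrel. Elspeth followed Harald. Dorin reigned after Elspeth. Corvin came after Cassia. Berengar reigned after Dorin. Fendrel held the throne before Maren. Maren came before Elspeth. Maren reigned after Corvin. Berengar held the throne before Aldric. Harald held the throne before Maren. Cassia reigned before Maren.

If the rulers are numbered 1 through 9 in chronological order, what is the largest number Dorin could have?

7

Dorin must come before Aldric and Berengar — 2 rulers forced after them.
Everything else can be placed before Dorin in some valid order, so Dorin can sit as late as position 9 − 2 = 7.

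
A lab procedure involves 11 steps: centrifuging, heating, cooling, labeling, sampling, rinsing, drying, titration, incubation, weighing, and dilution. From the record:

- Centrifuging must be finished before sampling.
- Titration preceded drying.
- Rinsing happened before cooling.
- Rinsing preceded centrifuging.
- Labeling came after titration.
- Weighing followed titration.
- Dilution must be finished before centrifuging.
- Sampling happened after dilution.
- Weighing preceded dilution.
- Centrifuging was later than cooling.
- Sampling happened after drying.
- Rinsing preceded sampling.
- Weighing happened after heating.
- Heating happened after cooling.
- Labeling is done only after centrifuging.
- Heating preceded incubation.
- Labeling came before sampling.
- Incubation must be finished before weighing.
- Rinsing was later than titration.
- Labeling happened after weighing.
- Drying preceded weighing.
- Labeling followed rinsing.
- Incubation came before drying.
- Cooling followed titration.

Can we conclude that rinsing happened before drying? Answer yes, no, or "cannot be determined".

yes

Chain the constraints: rinsing → cooling → heating → incubation → drying. Each link is directly stated, so rinsing comes before drying.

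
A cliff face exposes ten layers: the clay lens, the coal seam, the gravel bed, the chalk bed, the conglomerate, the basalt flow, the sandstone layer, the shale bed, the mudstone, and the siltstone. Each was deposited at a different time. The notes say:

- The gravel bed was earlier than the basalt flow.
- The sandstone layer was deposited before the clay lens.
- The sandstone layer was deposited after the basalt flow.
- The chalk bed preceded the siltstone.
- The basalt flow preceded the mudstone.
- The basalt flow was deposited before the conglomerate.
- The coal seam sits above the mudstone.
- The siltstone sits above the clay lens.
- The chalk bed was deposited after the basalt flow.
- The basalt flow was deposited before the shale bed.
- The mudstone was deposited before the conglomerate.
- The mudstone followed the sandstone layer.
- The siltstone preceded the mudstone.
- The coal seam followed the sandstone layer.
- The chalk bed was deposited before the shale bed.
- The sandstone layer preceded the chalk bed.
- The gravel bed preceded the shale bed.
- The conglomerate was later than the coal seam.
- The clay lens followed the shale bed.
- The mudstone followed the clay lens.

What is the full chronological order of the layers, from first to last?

the gravel bed, the basalt flow, the sandstone layer, the chalk bed, the shale bed, the clay lens, the siltstone, the mudstone, the coal seam, the conglomerate

The constraints fix every adjacent pair, so only one ordering works:
the gravel bed → the basalt flow → the sandstone layer → the chalk bed → the shale bed → the clay lens → the siltstone → the mudstone → the coal seam → the conglomerate.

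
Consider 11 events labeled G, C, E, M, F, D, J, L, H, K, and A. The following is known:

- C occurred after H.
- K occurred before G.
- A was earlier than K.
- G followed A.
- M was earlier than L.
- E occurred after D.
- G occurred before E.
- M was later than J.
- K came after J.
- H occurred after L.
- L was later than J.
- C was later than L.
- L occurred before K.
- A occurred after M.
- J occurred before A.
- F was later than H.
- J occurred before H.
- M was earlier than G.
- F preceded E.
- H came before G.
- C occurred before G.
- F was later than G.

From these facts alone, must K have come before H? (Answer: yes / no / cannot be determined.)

cannot be determined

No chain of stated constraints runs from K to H, and none runs from H to K either.
So the relative order of K and H is not fixed by the given facts.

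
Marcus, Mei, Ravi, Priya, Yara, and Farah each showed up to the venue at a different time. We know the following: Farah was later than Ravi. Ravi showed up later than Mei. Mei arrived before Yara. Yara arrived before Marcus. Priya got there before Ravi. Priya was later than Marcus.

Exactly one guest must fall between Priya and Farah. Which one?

Tracing the constraints gives Priya → Ravi → Farah, so Ravi sits after Priya and before Farah.
No other guest is forced both after Priya and before Farah.

Ravi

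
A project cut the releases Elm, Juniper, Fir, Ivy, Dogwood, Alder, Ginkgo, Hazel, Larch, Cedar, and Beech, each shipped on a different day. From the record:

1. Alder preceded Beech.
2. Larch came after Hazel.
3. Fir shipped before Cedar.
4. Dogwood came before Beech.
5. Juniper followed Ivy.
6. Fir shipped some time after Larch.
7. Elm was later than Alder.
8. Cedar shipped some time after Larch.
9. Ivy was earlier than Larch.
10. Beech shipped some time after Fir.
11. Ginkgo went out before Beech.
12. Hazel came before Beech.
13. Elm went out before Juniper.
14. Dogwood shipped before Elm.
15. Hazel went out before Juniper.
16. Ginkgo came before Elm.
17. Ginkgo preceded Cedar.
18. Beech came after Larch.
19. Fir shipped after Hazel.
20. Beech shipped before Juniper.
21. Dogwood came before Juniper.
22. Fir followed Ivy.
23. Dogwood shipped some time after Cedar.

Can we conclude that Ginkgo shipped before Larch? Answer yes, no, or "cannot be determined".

cannot be determined

No chain of stated constraints runs from Ginkgo to Larch, and none runs from Larch to Ginkgo either.
So the relative order of Ginkgo and Larch is not fixed by the given facts.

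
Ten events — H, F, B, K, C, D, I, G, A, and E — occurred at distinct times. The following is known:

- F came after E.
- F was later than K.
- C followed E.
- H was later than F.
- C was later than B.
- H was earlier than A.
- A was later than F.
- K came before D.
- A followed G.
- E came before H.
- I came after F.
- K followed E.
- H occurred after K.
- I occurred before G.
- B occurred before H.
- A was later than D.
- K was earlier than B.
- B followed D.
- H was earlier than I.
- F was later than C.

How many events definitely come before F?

5

Directly stated before F: C, E, and K.
B reaches F via B → C → F.
D reaches F via D → B → C → F.
No chain forces G (or any of the others) ahead of F.
That's B, C, D, E, and K — 5 in all.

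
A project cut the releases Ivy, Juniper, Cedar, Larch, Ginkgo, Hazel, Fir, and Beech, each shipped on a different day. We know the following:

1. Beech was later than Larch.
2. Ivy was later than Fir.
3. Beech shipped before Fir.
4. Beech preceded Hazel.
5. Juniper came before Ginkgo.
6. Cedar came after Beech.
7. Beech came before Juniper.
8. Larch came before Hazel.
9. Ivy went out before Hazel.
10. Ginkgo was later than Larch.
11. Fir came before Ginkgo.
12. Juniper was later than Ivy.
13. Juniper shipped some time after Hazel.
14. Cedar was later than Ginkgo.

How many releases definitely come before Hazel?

4

Directly stated before Hazel: Beech, Ivy, and Larch.
Fir reaches Hazel via Fir → Ivy → Hazel.
No chain forces Cedar (or any of the others) ahead of Hazel.
That's Beech, Fir, Ivy, and Larch — 4 in all.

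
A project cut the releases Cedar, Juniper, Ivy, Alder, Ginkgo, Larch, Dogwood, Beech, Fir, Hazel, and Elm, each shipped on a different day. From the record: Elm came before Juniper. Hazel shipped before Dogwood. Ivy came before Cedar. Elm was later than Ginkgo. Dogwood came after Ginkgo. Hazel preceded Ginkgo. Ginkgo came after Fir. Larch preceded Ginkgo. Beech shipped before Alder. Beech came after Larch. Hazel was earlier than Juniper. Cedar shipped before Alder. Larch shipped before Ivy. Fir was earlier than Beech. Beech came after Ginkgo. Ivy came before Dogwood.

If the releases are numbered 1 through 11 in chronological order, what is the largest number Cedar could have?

Cedar must come before Alder — 1 release forced after it.
Everything else can be placed before Cedar in some valid order, so Cedar can sit as late as position 11 − 1 = 10.

10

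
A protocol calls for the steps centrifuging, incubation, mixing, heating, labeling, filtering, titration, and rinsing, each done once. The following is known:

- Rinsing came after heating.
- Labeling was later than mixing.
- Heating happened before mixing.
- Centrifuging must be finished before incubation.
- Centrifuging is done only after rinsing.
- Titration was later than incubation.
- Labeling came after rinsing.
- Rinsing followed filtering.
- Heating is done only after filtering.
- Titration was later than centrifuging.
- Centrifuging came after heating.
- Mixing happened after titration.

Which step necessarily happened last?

Every other step has a chain of constraints placing it before labeling, so labeling is last.

labeling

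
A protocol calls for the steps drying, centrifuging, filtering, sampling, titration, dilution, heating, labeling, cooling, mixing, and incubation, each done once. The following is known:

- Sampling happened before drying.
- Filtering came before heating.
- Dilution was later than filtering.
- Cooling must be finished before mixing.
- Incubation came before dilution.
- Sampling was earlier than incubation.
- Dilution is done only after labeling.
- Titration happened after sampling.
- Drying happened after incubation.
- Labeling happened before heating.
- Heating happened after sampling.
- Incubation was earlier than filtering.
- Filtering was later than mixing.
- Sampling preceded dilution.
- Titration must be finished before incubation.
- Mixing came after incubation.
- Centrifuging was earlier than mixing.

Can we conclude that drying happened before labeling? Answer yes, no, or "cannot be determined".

No chain of stated constraints runs from drying to labeling, and none runs from labeling to drying either.
So the relative order of drying and labeling is not fixed by the given facts.

cannot be determined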